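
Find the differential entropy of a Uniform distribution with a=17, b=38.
3.0445 nats

We have X ~ Uniform(a=17, b=38).

The differential entropy measures the uncertainty or information content of the distribution.

For a Uniform distribution with a=17, b=38:
h(X) = 3.0445 nats

(In bits, this would be 4.3923 bits.)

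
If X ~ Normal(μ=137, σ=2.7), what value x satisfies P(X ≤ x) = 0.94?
141.1979

We have X ~ Normal(μ=137, σ=2.7).

We want to find x such that P(X ≤ x) = 0.94.

This is the 94th percentile, which means 94% of values fall below this point.

Using the inverse CDF (quantile function):
x = F⁻¹(0.94) = 141.1979

Verification: P(X ≤ 141.1979) = 0.94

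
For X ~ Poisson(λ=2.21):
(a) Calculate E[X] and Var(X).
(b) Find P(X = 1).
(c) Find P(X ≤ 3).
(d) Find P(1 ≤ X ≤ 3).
(a) E[X] = 2.2100, Var(X) = 2.2100
(b) P(X = 1) = 0.242438
(c) P(X ≤ 3) = 0.817382
(d) P(1 ≤ X ≤ 3) = 0.707682

We have X ~ Poisson(λ=2.21).

(a) Moments:
E[X] = 2.2100
Var(X) = 2.2100
σ = √Var(X) = 1.4866

(b) Point probability using PMF:
P(X = 1) = 0.242438

(c) Cumulative probability using CDF:
P(X ≤ 3) = F(3) = 0.817382

(d) Range probability:
P(1 ≤ X ≤ 3) = P(X ≤ 3) - P(X ≤ 0)
                   = F(3) - F(0)
                   = 0.817382 - 0.109701
                   = 0.707682

This means approximately 70.8% of outcomes fall in the interval [1, 3].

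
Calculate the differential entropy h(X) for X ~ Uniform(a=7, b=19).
2.4849 nats

We have X ~ Uniform(a=7, b=19).

The differential entropy measures the uncertainty or information content of the distribution.

For a Uniform distribution with a=7, b=19:
h(X) = 2.4849 nats

(In bits, this would be 3.5850 bits.)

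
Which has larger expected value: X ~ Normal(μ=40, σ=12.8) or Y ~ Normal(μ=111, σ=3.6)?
Y has larger mean (111.0000 > 40.0000)

Compute the expected value for each distribution:

X ~ Normal(μ=40, σ=12.8):
E[X] = 40.0000

Y ~ Normal(μ=111, σ=3.6):
E[Y] = 111.0000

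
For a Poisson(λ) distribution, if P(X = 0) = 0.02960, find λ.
λ = 3.5200

For a Poisson(λ) distribution, the PMF at 0 is:
P(X = 0) = λ^0 e^(-λ) / 0! = e^(-λ)

Given P(X = 0) = 0.02960:
e^(-λ) = 0.02960
-λ = ln(0.02960)
λ = -ln(0.02960) = 3.5200

Verification: e^(-3.5200) = 0.02960 ✓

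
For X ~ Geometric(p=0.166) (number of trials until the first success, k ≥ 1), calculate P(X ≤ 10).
0.837198

We have X ~ Geometric(p=0.166) (number of trials until the first success, k ≥ 1).

The CDF gives us P(X ≤ k).

Using the CDF:
P(X ≤ 10) = 0.837198

This means there's approximately a 83.7% chance that X is at most 10.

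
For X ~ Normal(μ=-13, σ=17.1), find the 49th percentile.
-13.4287

We have X ~ Normal(μ=-13, σ=17.1).

We want to find x such that P(X ≤ x) = 0.49.

This is the 49th percentile, which means 49% of values fall below this point.

Using the inverse CDF (quantile function):
x = F⁻¹(0.49) = -13.4287

Verification: P(X ≤ -13.4287) = 0.49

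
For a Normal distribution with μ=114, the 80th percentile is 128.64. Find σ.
σ = 17.3950

For X ~ Normal(μ, σ), the p-th percentile satisfies x = μ + z_p × σ,
where z_p = Φ⁻¹(p) is the standard normal quantile.

Step 1: z_{0.8} = Φ⁻¹(0.8) = 0.8416

Step 2: Solve for σ:
128.64 = 114 + 0.8416 × σ
σ = (128.64 - 114) / 0.8416
σ = 14.64 / 0.8416
σ = 17.3950

Verification: μ + z × σ = 114 + 0.8416 × 17.3950 = 128.64 ✓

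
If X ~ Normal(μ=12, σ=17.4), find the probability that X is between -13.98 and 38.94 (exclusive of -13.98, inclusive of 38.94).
0.871517

We have X ~ Normal(μ=12, σ=17.4).

To find P(-13.98 < X ≤ 38.94), we use:
P(-13.98 < X ≤ 38.94) = P(X ≤ 38.94) - P(X ≤ -13.98)
                 = F(38.94) - F(-13.98)
                 = 0.939222 - 0.067705
                 = 0.871517

So there's approximately a 87.2% chance that X falls in this range.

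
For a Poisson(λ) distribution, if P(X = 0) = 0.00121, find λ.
λ = 6.7171

For a Poisson(λ) distribution, the PMF at 0 is:
P(X = 0) = λ^0 e^(-λ) / 0! = e^(-λ)

Given P(X = 0) = 0.00121:
e^(-λ) = 0.00121
-λ = ln(0.00121)
λ = -ln(0.00121) = 6.7171

Verification: e^(-6.7171) = 0.00121 ✓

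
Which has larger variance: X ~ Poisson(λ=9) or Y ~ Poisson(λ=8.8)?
X has larger variance (9.0000 > 8.8000)

Compute the variance for each distribution:

X ~ Poisson(λ=9):
Var(X) = 9.0000

Y ~ Poisson(λ=8.8):
Var(Y) = 8.8000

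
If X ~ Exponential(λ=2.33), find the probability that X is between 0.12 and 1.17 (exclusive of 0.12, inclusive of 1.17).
0.690612

We have X ~ Exponential(λ=2.33).

To find P(0.12 < X ≤ 1.17), we use:
P(0.12 < X ≤ 1.17) = P(X ≤ 1.17) - P(X ≤ 0.12)
                 = F(1.17) - F(0.12)
                 = 0.934526 - 0.243914
                 = 0.690612

So there's approximately a 69.1% chance that X falls in this range.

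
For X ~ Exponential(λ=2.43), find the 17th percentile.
0.0767

We have X ~ Exponential(λ=2.43).

We want to find x such that P(X ≤ x) = 0.17.

This is the 17th percentile, which means 17% of values fall below this point.

Using the inverse CDF (quantile function):
x = F⁻¹(0.17) = 0.0767

Verification: P(X ≤ 0.0767) = 0.17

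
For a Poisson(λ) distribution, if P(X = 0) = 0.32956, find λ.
λ = 1.1100

For a Poisson(λ) distribution, the PMF at 0 is:
P(X = 0) = λ^0 e^(-λ) / 0! = e^(-λ)

Given P(X = 0) = 0.32956:
e^(-λ) = 0.32956
-λ = ln(0.32956)
λ = -ln(0.32956) = 1.1100

Verification: e^(-1.1100) = 0.32956 ✓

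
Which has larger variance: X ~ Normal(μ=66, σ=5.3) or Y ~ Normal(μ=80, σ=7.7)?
Y has larger variance (59.2900 > 28.0900)

Compute the variance for each distribution:

X ~ Normal(μ=66, σ=5.3):
Var(X) = 28.0900

Y ~ Normal(μ=80, σ=7.7):
Var(Y) = 59.2900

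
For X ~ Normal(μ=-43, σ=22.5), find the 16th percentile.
-65.3753

We have X ~ Normal(μ=-43, σ=22.5).

We want to find x such that P(X ≤ x) = 0.16.

This is the 16th percentile, which means 16% of values fall below this point.

Using the inverse CDF (quantile function):
x = F⁻¹(0.16) = -65.3753

Verification: P(X ≤ -65.3753) = 0.16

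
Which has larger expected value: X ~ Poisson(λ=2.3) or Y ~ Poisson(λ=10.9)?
Y has larger mean (10.9000 > 2.3000)

Compute the expected value for each distribution:

X ~ Poisson(λ=2.3):
E[X] = 2.3000

Y ~ Poisson(λ=10.9):
E[Y] = 10.9000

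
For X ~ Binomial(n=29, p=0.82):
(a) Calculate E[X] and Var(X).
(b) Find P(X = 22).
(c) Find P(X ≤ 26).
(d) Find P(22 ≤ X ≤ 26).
(a) E[X] = 23.7800, Var(X) = 4.2804
(b) P(X = 22) = 0.121382
(c) P(X ≤ 26) = 0.914724
(d) P(22 ≤ X ≤ 26) = 0.778361

We have X ~ Binomial(n=29, p=0.82).

(a) Moments:
E[X] = 23.7800
Var(X) = 4.2804
σ = √Var(X) = 2.0689

(b) Point probability using PMF:
P(X = 22) = 0.121382

(c) Cumulative probability using CDF:
P(X ≤ 26) = F(26) = 0.914724

(d) Range probability:
P(22 ≤ X ≤ 26) = P(X ≤ 26) - P(X ≤ 21)
                   = F(26) - F(21)
                   = 0.914724 - 0.136363
                   = 0.778361

This means approximately 77.8% of outcomes fall in the interval [22, 26].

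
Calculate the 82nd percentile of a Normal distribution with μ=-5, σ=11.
5.0690

We have X ~ Normal(μ=-5, σ=11).

We want to find x such that P(X ≤ x) = 0.82.

This is the 82nd percentile, which means 82% of values fall below this point.

Using the inverse CDF (quantile function):
x = F⁻¹(0.82) = 5.0690

Verification: P(X ≤ 5.0690) = 0.82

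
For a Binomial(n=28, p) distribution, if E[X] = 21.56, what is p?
p = 0.77

For a Binomial(n, p) distribution:
E[X] = n × p

Given n = 28 and E[X] = 21.56:
21.56 = 28 × p
p = 21.56 / 28 = 0.77

Verification: Binomial(28, 0.77) has E[X] = 21.56 ✓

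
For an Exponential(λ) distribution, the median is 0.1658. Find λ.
λ = 4.1806

For X ~ Exponential(λ), the CDF is F(x) = 1 - e^(-λx).
The median m satisfies F(m) = 0.5:
1 - e^(-λm) = 0.5
e^(-λm) = 0.5
λm = ln(2)
m = ln(2) / λ

Given m = 0.1658:
λ = ln(2) / 0.1658 = 0.693147 / 0.1658 = 4.1806

Verification: ln(2) / 4.1806 = 0.1658 ✓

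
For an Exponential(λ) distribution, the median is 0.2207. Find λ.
λ = 3.1407

For X ~ Exponential(λ), the CDF is F(x) = 1 - e^(-λx).
The median m satisfies F(m) = 0.5:
1 - e^(-λm) = 0.5
e^(-λm) = 0.5
λm = ln(2)
m = ln(2) / λ

Given m = 0.2207:
λ = ln(2) / 0.2207 = 0.693147 / 0.2207 = 3.1407

Verification: ln(2) / 3.1407 = 0.2207 ✓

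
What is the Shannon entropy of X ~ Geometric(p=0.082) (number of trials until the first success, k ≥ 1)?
3.4589 nats

We have X ~ Geometric(p=0.082) (number of trials until the first success, k ≥ 1).

The Shannon entropy measures the uncertainty or information content of the distribution.

For a Geometric distribution with p=0.082 (number of trials until the first success, k ≥ 1):
H(X) = 3.4589 nats

(In bits, this would be 4.9901 bits.)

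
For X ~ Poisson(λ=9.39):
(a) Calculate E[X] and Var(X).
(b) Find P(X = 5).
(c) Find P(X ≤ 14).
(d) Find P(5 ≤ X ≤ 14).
(a) E[X] = 9.3900, Var(X) = 9.3900
(b) P(X = 5) = 0.050830
(c) P(X ≤ 14) = 0.944495
(d) P(5 ≤ X ≤ 14) = 0.901347

We have X ~ Poisson(λ=9.39).

(a) Moments:
E[X] = 9.3900
Var(X) = 9.3900
σ = √Var(X) = 3.0643

(b) Point probability using PMF:
P(X = 5) = 0.050830

(c) Cumulative probability using CDF:
P(X ≤ 14) = F(14) = 0.944495

(d) Range probability:
P(5 ≤ X ≤ 14) = P(X ≤ 14) - P(X ≤ 4)
                   = F(14) - F(4)
                   = 0.944495 - 0.043148
                   = 0.901347

This means approximately 90.1% of outcomes fall in the interval [5, 14].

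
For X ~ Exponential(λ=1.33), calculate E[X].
0.7519

We have X ~ Exponential(λ=1.33).

For an Exponential distribution with λ=1.33:
E[X] = 0.7519

This is the expected (average) value of X.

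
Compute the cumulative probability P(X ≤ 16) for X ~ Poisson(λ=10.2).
0.968353

We have X ~ Poisson(λ=10.2).

The CDF gives us P(X ≤ k).

Using the CDF:
P(X ≤ 16) = 0.968353

This means there's approximately a 96.8% chance that X is at most 16.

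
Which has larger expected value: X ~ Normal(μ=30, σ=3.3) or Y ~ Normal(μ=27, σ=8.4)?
X has larger mean (30.0000 > 27.0000)

Compute the expected value for each distribution:

X ~ Normal(μ=30, σ=3.3):
E[X] = 30.0000

Y ~ Normal(μ=27, σ=8.4):
E[Y] = 27.0000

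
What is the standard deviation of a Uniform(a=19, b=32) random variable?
3.7528

We have X ~ Uniform(a=19, b=32).

For a Uniform distribution with a=19, b=32:
σ = √Var(X) = 3.7528

The standard deviation is the square root of the variance.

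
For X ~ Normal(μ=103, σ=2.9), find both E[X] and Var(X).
E[X] = 103.0000, Var(X) = 8.4100

We have X ~ Normal(μ=103, σ=2.9).

For a Normal distribution with μ=103, σ=2.9:

Expected value:
E[X] = 103.0000

Variance:
Var(X) = 8.4100

Standard deviation:
σ = √Var(X) = 2.9000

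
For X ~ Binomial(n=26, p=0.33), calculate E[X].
8.5800

We have X ~ Binomial(n=26, p=0.33).

For a Binomial distribution with n=26, p=0.33:
E[X] = 8.5800

This is the expected (average) value of X.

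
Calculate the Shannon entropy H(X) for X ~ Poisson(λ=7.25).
2.3969 nats

We have X ~ Poisson(λ=7.25).

The Shannon entropy measures the uncertainty or information content of the distribution.

For a Poisson distribution with λ=7.25:
H(X) = 2.3969 nats

(In bits, this would be 3.4580 bits.)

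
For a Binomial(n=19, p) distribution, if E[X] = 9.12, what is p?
p = 0.48

For a Binomial(n, p) distribution:
E[X] = n × p

Given n = 19 and E[X] = 9.12:
9.12 = 19 × p
p = 9.12 / 19 = 0.48

Verification: Binomial(19, 0.48) has E[X] = 9.12 ✓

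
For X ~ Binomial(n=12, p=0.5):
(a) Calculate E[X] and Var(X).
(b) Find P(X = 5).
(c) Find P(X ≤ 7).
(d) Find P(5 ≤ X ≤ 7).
(a) E[X] = 6.0000, Var(X) = 3.0000
(b) P(X = 5) = 0.193359
(c) P(X ≤ 7) = 0.806152
(d) P(5 ≤ X ≤ 7) = 0.612305

We have X ~ Binomial(n=12, p=0.5).

(a) Moments:
E[X] = 6.0000
Var(X) = 3.0000
σ = √Var(X) = 1.7321

(b) Point probability using PMF:
P(X = 5) = 0.193359

(c) Cumulative probability using CDF:
P(X ≤ 7) = F(7) = 0.806152

(d) Range probability:
P(5 ≤ X ≤ 7) = P(X ≤ 7) - P(X ≤ 4)
                   = F(7) - F(4)
                   = 0.806152 - 0.193848
                   = 0.612305

This means approximately 61.2% of outcomes fall in the interval [5, 7].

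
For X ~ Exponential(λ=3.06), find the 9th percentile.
0.0308

We have X ~ Exponential(λ=3.06).

We want to find x such that P(X ≤ x) = 0.09.

This is the 9th percentile, which means 9% of values fall below this point.

Using the inverse CDF (quantile function):
x = F⁻¹(0.09) = 0.0308

Verification: P(X ≤ 0.0308) = 0.09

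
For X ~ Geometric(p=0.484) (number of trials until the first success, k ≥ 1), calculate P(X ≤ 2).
0.733744

We have X ~ Geometric(p=0.484) (number of trials until the first success, k ≥ 1).

The CDF gives us P(X ≤ k).

Using the CDF:
P(X ≤ 2) = 0.733744

This means there's approximately a 73.4% chance that X is at most 2.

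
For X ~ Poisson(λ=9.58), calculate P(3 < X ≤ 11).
0.729377

We have X ~ Poisson(λ=9.58).

To find P(3 < X ≤ 11), we use:
P(3 < X ≤ 11) = P(X ≤ 11) - P(X ≤ 3)
                 = F(11) - F(3)
                 = 0.743404 - 0.014027
                 = 0.729377

So there's approximately a 72.9% chance that X falls in this range.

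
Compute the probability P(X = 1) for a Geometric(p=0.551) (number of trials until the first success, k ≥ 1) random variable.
0.551000

We have X ~ Geometric(p=0.551) (number of trials until the first success, k ≥ 1).

For a Geometric distribution, the PMF gives us the probability of each outcome.

Using the PMF formula:
P(X = 1) = 0.551000

Rounded to 4 decimal places: 0.5510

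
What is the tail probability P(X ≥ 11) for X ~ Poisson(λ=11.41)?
0.588047

We have X ~ Poisson(λ=11.41).

For discrete distributions, P(X ≥ 11) = 1 - P(X ≤ 10).

P(X ≤ 10) = 0.411953
P(X ≥ 11) = 1 - 0.411953 = 0.588047

So there's approximately a 58.8% chance that X is at least 11.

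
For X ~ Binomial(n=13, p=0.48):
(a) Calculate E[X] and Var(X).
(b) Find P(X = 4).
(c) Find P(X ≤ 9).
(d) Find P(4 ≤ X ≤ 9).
(a) E[X] = 6.2400, Var(X) = 3.2448
(b) P(X = 4) = 0.105512
(c) P(X ≤ 9) = 0.966235
(d) P(4 ≤ X ≤ 9) = 0.904362

We have X ~ Binomial(n=13, p=0.48).

(a) Moments:
E[X] = 6.2400
Var(X) = 3.2448
σ = √Var(X) = 1.8013

(b) Point probability using PMF:
P(X = 4) = 0.105512

(c) Cumulative probability using CDF:
P(X ≤ 9) = F(9) = 0.966235

(d) Range probability:
P(4 ≤ X ≤ 9) = P(X ≤ 9) - P(X ≤ 3)
                   = F(9) - F(3)
                   = 0.966235 - 0.061873
                   = 0.904362

This means approximately 90.4% of outcomes fall in the interval [4, 9].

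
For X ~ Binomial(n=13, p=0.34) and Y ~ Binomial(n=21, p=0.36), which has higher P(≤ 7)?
X has higher probability (P(X ≤ 7) = 0.9610 > P(Y ≤ 7) = 0.4978)

Compute P(≤ 7) for each distribution:

X ~ Binomial(n=13, p=0.34):
P(X ≤ 7) = 0.9610

Y ~ Binomial(n=21, p=0.36):
P(Y ≤ 7) = 0.4978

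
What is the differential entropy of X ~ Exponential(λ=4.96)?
-0.6014 nats

We have X ~ Exponential(λ=4.96).

The differential entropy measures the uncertainty or information content of the distribution.

For an Exponential distribution with λ=4.96:
h(X) = -0.6014 nats

(In bits, this would be -0.8676 bits.)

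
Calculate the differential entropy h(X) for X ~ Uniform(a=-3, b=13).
2.7726 nats

We have X ~ Uniform(a=-3, b=13).

The differential entropy measures the uncertainty or information content of the distribution.

For a Uniform distribution with a=-3, b=13:
h(X) = 2.7726 nats

(In bits, this would be 4.0000 bits.)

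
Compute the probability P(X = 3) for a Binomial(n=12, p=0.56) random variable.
0.023881

We have X ~ Binomial(n=12, p=0.56).

For a Binomial distribution, the PMF gives us the probability of each outcome.

Using the PMF formula:
P(X = 3) = 0.023881

Rounded to 4 decimal places: 0.0239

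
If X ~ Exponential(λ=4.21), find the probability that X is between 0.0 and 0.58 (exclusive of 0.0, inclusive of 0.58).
0.912996

We have X ~ Exponential(λ=4.21).

To find P(0.0 < X ≤ 0.58), we use:
P(0.0 < X ≤ 0.58) = P(X ≤ 0.58) - P(X ≤ 0.0)
                 = F(0.58) - F(0.0)
                 = 0.912996 - 0.000000
                 = 0.912996

So there's approximately a 91.3% chance that X falls in this range.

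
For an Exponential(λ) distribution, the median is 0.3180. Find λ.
λ = 2.1797

For X ~ Exponential(λ), the CDF is F(x) = 1 - e^(-λx).
The median m satisfies F(m) = 0.5:
1 - e^(-λm) = 0.5
e^(-λm) = 0.5
λm = ln(2)
m = ln(2) / λ

Given m = 0.3180:
λ = ln(2) / 0.3180 = 0.693147 / 0.3180 = 2.1797

Verification: ln(2) / 2.1797 = 0.3180 ✓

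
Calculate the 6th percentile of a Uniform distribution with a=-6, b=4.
-5.4000

We have X ~ Uniform(a=-6, b=4).

We want to find x such that P(X ≤ x) = 0.06.

This is the 6th percentile, which means 6% of values fall below this point.

Using the inverse CDF (quantile function):
x = F⁻¹(0.06) = -5.4000

Verification: P(X ≤ -5.4000) = 0.06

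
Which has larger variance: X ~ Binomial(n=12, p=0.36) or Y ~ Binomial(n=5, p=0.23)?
X has larger variance (2.7648 > 0.8855)

Compute the variance for each distribution:

X ~ Binomial(n=12, p=0.36):
Var(X) = 2.7648

Y ~ Binomial(n=5, p=0.23):
Var(Y) = 0.8855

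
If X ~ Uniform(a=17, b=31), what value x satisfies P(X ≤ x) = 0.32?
21.4800

We have X ~ Uniform(a=17, b=31).

We want to find x such that P(X ≤ x) = 0.32.

This is the 32nd percentile, which means 32% of values fall below this point.

Using the inverse CDF (quantile function):
x = F⁻¹(0.32) = 21.4800

Verification: P(X ≤ 21.4800) = 0.32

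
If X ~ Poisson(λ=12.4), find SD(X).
3.5214

We have X ~ Poisson(λ=12.4).

For a Poisson distribution with λ=12.4:
σ = √Var(X) = 3.5214

The standard deviation is the square root of the variance.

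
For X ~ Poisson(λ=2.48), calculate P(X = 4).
0.131991

We have X ~ Poisson(λ=2.48).

For a Poisson distribution, the PMF gives us the probability of each outcome.

Using the PMF formula:
P(X = 4) = 0.131991

Rounded to 4 decimal places: 0.1320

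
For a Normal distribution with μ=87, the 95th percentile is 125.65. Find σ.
σ = 23.4975

For X ~ Normal(μ, σ), the p-th percentile satisfies x = μ + z_p × σ,
where z_p = Φ⁻¹(p) is the standard normal quantile.

Step 1: z_{0.95} = Φ⁻¹(0.95) = 1.6449

Step 2: Solve for σ:
125.65 = 87 + 1.6449 × σ
σ = (125.65 - 87) / 1.6449
σ = 38.65 / 1.6449
σ = 23.4975

Verification: μ + z × σ = 87 + 1.6449 × 23.4975 = 125.65 ✓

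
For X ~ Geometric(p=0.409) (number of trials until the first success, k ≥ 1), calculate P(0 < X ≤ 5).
0.927900

We have X ~ Geometric(p=0.409) (number of trials until the first success, k ≥ 1).

To find P(0 < X ≤ 5), we use:
P(0 < X ≤ 5) = P(X ≤ 5) - P(X ≤ 0)
                 = F(5) - F(0)
                 = 0.927900 - 0.000000
                 = 0.927900

So there's approximately a 92.8% chance that X falls in this range.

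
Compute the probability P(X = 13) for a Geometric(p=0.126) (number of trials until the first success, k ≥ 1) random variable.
0.025033

We have X ~ Geometric(p=0.126) (number of trials until the first success, k ≥ 1).

For a Geometric distribution, the PMF gives us the probability of each outcome.

Using the PMF formula:
P(X = 13) = 0.025033

Rounded to 4 decimal places: 0.0250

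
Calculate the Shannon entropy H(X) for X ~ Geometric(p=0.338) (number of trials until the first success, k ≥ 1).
1.8926 nats

We have X ~ Geometric(p=0.338) (number of trials until the first success, k ≥ 1).

The Shannon entropy measures the uncertainty or information content of the distribution.

For a Geometric distribution with p=0.338 (number of trials until the first success, k ≥ 1):
H(X) = 1.8926 nats

(In bits, this would be 2.7304 bits.)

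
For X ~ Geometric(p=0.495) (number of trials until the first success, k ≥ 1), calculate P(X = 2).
0.249975

We have X ~ Geometric(p=0.495) (number of trials until the first success, k ≥ 1).

For a Geometric distribution, the PMF gives us the probability of each outcome.

Using the PMF formula:
P(X = 2) = 0.249975

Rounded to 4 decimal places: 0.2500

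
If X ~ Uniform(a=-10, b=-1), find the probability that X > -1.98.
0.108889

We have X ~ Uniform(a=-10, b=-1).

P(X > -1.98) = 1 - P(X ≤ -1.98)
                = 1 - F(-1.98)
                = 1 - 0.891111
                = 0.108889

So there's approximately a 10.9% chance that X exceeds -1.98.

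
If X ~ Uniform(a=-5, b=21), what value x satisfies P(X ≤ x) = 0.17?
-0.5800

We have X ~ Uniform(a=-5, b=21).

We want to find x such that P(X ≤ x) = 0.17.

This is the 17th percentile, which means 17% of values fall below this point.

Using the inverse CDF (quantile function):
x = F⁻¹(0.17) = -0.5800

Verification: P(X ≤ -0.5800) = 0.17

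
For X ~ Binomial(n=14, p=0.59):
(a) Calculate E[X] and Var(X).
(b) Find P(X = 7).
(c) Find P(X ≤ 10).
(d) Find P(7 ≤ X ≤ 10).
(a) E[X] = 8.2600, Var(X) = 3.3866
(b) P(X = 7) = 0.166341
(c) P(X ≤ 10) = 0.890486
(d) P(7 ≤ X ≤ 10) = 0.721295

We have X ~ Binomial(n=14, p=0.59).

(a) Moments:
E[X] = 8.2600
Var(X) = 3.3866
σ = √Var(X) = 1.8403

(b) Point probability using PMF:
P(X = 7) = 0.166341

(c) Cumulative probability using CDF:
P(X ≤ 10) = F(10) = 0.890486

(d) Range probability:
P(7 ≤ X ≤ 10) = P(X ≤ 10) - P(X ≤ 6)
                   = F(10) - F(6)
                   = 0.890486 - 0.169191
                   = 0.721295

This means approximately 72.1% of outcomes fall in the interval [7, 10].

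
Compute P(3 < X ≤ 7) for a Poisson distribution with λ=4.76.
0.590122

We have X ~ Poisson(λ=4.76).

To find P(3 < X ≤ 7), we use:
P(3 < X ≤ 7) = P(X ≤ 7) - P(X ≤ 3)
                 = F(7) - F(3)
                 = 0.890465 - 0.300343
                 = 0.590122

So there's approximately a 59.0% chance that X falls in this range.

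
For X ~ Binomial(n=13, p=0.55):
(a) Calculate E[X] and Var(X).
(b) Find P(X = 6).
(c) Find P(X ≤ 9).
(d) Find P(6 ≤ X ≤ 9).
(a) E[X] = 7.1500, Var(X) = 3.2175
(b) P(X = 6) = 0.177493
(c) P(X ≤ 9) = 0.907079
(d) P(6 ≤ X ≤ 9) = 0.728313

We have X ~ Binomial(n=13, p=0.55).

(a) Moments:
E[X] = 7.1500
Var(X) = 3.2175
σ = √Var(X) = 1.7937

(b) Point probability using PMF:
P(X = 6) = 0.177493

(c) Cumulative probability using CDF:
P(X ≤ 9) = F(9) = 0.907079

(d) Range probability:
P(6 ≤ X ≤ 9) = P(X ≤ 9) - P(X ≤ 5)
                   = F(9) - F(5)
                   = 0.907079 - 0.178765
                   = 0.728313

This means approximately 72.8% of outcomes fall in the interval [6, 9].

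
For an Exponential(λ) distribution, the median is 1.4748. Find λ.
λ = 0.4700

For X ~ Exponential(λ), the CDF is F(x) = 1 - e^(-λx).
The median m satisfies F(m) = 0.5:
1 - e^(-λm) = 0.5
e^(-λm) = 0.5
λm = ln(2)
m = ln(2) / λ

Given m = 1.4748:
λ = ln(2) / 1.4748 = 0.693147 / 1.4748 = 0.4700

Verification: ln(2) / 0.4700 = 1.4748 ✓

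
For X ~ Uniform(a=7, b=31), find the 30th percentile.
14.2000

We have X ~ Uniform(a=7, b=31).

We want to find x such that P(X ≤ x) = 0.3.

This is the 30th percentile, which means 30% of values fall below this point.

Using the inverse CDF (quantile function):
x = F⁻¹(0.3) = 14.2000

Verification: P(X ≤ 14.2000) = 0.3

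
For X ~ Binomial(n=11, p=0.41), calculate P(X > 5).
0.269024

We have X ~ Binomial(n=11, p=0.41).

P(X > 5) = 1 - P(X ≤ 5)
                = 1 - F(5)
                = 1 - 0.730976
                = 0.269024

So there's approximately a 26.9% chance that X exceeds 5.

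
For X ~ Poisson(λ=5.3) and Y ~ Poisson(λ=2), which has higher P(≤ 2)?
Y has higher probability (P(Y ≤ 2) = 0.6767 > P(X ≤ 2) = 0.1016)

Compute P(≤ 2) for each distribution:

X ~ Poisson(λ=5.3):
P(X ≤ 2) = 0.1016

Y ~ Poisson(λ=2):
P(Y ≤ 2) = 0.6767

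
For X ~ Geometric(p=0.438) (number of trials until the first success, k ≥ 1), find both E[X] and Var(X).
E[X] = 2.2831, Var(X) = 2.9295

We have X ~ Geometric(p=0.438) (number of trials until the first success, k ≥ 1).

For a Geometric distribution with p=0.438 (number of trials until the first success, k ≥ 1):

Expected value:
E[X] = 2.2831

Variance:
Var(X) = 2.9295

Standard deviation:
σ = √Var(X) = 1.7116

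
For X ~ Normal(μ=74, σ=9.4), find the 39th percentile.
71.3744

We have X ~ Normal(μ=74, σ=9.4).

We want to find x such that P(X ≤ x) = 0.39.

This is the 39th percentile, which means 39% of values fall below this point.

Using the inverse CDF (quantile function):
x = F⁻¹(0.39) = 71.3744

Verification: P(X ≤ 71.3744) = 0.39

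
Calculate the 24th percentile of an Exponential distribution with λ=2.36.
0.1163

We have X ~ Exponential(λ=2.36).

We want to find x such that P(X ≤ x) = 0.24.

This is the 24th percentile, which means 24% of values fall below this point.

Using the inverse CDF (quantile function):
x = F⁻¹(0.24) = 0.1163

Verification: P(X ≤ 0.1163) = 0.24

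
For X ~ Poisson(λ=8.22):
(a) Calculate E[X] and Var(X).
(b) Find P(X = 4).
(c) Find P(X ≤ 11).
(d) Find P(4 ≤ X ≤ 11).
(a) E[X] = 8.2200, Var(X) = 8.2200
(b) P(X = 4) = 0.051212
(c) P(X ≤ 11) = 0.871544
(d) P(4 ≤ X ≤ 11) = 0.835045

We have X ~ Poisson(λ=8.22).

(a) Moments:
E[X] = 8.2200
Var(X) = 8.2200
σ = √Var(X) = 2.8671

(b) Point probability using PMF:
P(X = 4) = 0.051212

(c) Cumulative probability using CDF:
P(X ≤ 11) = F(11) = 0.871544

(d) Range probability:
P(4 ≤ X ≤ 11) = P(X ≤ 11) - P(X ≤ 3)
                   = F(11) - F(3)
                   = 0.871544 - 0.036498
                   = 0.835045

This means approximately 83.5% of outcomes fall in the interval [4, 11].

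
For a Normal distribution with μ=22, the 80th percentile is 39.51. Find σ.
σ = 20.8051

For X ~ Normal(μ, σ), the p-th percentile satisfies x = μ + z_p × σ,
where z_p = Φ⁻¹(p) is the standard normal quantile.

Step 1: z_{0.8} = Φ⁻¹(0.8) = 0.8416

Step 2: Solve for σ:
39.51 = 22 + 0.8416 × σ
σ = (39.51 - 22) / 0.8416
σ = 17.51 / 0.8416
σ = 20.8051

Verification: μ + z × σ = 22 + 0.8416 × 20.8051 = 39.51 ✓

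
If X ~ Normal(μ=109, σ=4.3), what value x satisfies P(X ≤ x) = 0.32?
106.9889

We have X ~ Normal(μ=109, σ=4.3).

We want to find x such that P(X ≤ x) = 0.32.

This is the 32nd percentile, which means 32% of values fall below this point.

Using the inverse CDF (quantile function):
x = F⁻¹(0.32) = 106.9889

Verification: P(X ≤ 106.9889) = 0.32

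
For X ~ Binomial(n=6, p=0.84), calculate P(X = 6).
0.351298

We have X ~ Binomial(n=6, p=0.84).

For a Binomial distribution, the PMF gives us the probability of each outcome.

Using the PMF formula:
P(X = 6) = 0.351298

Rounded to 4 decimal places: 0.3513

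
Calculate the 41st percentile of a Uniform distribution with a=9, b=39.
21.3000

We have X ~ Uniform(a=9, b=39).

We want to find x such that P(X ≤ x) = 0.41.

This is the 41st percentile, which means 41% of values fall below this point.

Using the inverse CDF (quantile function):
x = F⁻¹(0.41) = 21.3000

Verification: P(X ≤ 21.3000) = 0.41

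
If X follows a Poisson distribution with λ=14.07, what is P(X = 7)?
0.016792

We have X ~ Poisson(λ=14.07).

For a Poisson distribution, the PMF gives us the probability of each outcome.

Using the PMF formula:
P(X = 7) = 0.016792

Rounded to 4 decimal places: 0.0168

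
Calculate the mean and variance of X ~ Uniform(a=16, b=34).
E[X] = 25.0000, Var(X) = 27.0000

We have X ~ Uniform(a=16, b=34).

For a Uniform distribution with a=16, b=34:

Expected value:
E[X] = 25.0000

Variance:
Var(X) = 27.0000

Standard deviation:
σ = √Var(X) = 5.1962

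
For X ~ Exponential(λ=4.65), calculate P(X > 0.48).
0.107314

We have X ~ Exponential(λ=4.65).

P(X > 0.48) = 1 - P(X ≤ 0.48)
                = 1 - F(0.48)
                = 1 - 0.892686
                = 0.107314

So there's approximately a 10.7% chance that X exceeds 0.48.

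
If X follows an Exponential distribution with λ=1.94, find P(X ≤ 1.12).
0.886142

We have X ~ Exponential(λ=1.94).

The CDF gives us P(X ≤ k).

Using the CDF:
P(X ≤ 1.12) = 0.886142

This means there's approximately a 88.6% chance that X is at most 1.12.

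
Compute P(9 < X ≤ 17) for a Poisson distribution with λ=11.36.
0.655647

We have X ~ Poisson(λ=11.36).

To find P(9 < X ≤ 17), we use:
P(9 < X ≤ 17) = P(X ≤ 17) - P(X ≤ 9)
                 = F(17) - F(9)
                 = 0.958398 - 0.302751
                 = 0.655647

So there's approximately a 65.6% chance that X falls in this range.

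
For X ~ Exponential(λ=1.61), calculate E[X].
0.6211

We have X ~ Exponential(λ=1.61).

For an Exponential distribution with λ=1.61:
E[X] = 0.6211

This is the expected (average) value of X.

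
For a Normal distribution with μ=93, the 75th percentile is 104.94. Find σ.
σ = 17.7023

For X ~ Normal(μ, σ), the p-th percentile satisfies x = μ + z_p × σ,
where z_p = Φ⁻¹(p) is the standard normal quantile.

Step 1: z_{0.75} = Φ⁻¹(0.75) = 0.6745

Step 2: Solve for σ:
104.94 = 93 + 0.6745 × σ
σ = (104.94 - 93) / 0.6745
σ = 11.94 / 0.6745
σ = 17.7023

Verification: μ + z × σ = 93 + 0.6745 × 17.7023 = 104.94 ✓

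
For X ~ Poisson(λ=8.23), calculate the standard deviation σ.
2.8688

We have X ~ Poisson(λ=8.23).

For a Poisson distribution with λ=8.23:
σ = √Var(X) = 2.8688

The standard deviation is the square root of the variance.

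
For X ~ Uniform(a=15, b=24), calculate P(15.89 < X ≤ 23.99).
0.900000

We have X ~ Uniform(a=15, b=24).

To find P(15.89 < X ≤ 23.99), we use:
P(15.89 < X ≤ 23.99) = P(X ≤ 23.99) - P(X ≤ 15.89)
                 = F(23.99) - F(15.89)
                 = 0.998889 - 0.098889
                 = 0.900000

So there's approximately a 90.0% chance that X falls in this range.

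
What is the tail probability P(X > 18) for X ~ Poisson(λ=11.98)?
0.036908

We have X ~ Poisson(λ=11.98).

P(X > 18) = 1 - P(X ≤ 18)
                = 1 - F(18)
                = 1 - 0.963092
                = 0.036908

So there's approximately a 3.7% chance that X exceeds 18.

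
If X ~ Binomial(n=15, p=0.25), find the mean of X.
3.7500

We have X ~ Binomial(n=15, p=0.25).

For a Binomial distribution with n=15, p=0.25:
E[X] = 3.7500

This is the expected (average) value of X.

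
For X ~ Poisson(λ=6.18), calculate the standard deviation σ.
2.4860

We have X ~ Poisson(λ=6.18).

For a Poisson distribution with λ=6.18:
σ = √Var(X) = 2.4860

The standard deviation is the square root of the variance.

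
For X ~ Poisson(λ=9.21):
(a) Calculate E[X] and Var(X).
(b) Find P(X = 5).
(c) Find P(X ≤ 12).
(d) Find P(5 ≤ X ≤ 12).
(a) E[X] = 9.2100, Var(X) = 9.2100
(b) P(X = 5) = 0.055241
(c) P(X ≤ 12) = 0.859963
(d) P(5 ≤ X ≤ 12) = 0.811684

We have X ~ Poisson(λ=9.21).

(a) Moments:
E[X] = 9.2100
Var(X) = 9.2100
σ = √Var(X) = 3.0348

(b) Point probability using PMF:
P(X = 5) = 0.055241

(c) Cumulative probability using CDF:
P(X ≤ 12) = F(12) = 0.859963

(d) Range probability:
P(5 ≤ X ≤ 12) = P(X ≤ 12) - P(X ≤ 4)
                   = F(12) - F(4)
                   = 0.859963 - 0.048279
                   = 0.811684

This means approximately 81.2% of outcomes fall in the interval [5, 12].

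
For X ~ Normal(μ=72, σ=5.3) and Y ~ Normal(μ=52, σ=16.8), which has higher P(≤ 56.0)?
Y has higher probability (P(Y ≤ 56.0) = 0.5941 > P(X ≤ 56.0) = 0.0013)

Compute P(≤ 56.0) for each distribution:

X ~ Normal(μ=72, σ=5.3):
P(X ≤ 56.0) = 0.0013

Y ~ Normal(μ=52, σ=16.8):
P(Y ≤ 56.0) = 0.5941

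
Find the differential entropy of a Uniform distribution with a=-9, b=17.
3.2581 nats

We have X ~ Uniform(a=-9, b=17).

The differential entropy measures the uncertainty or information content of the distribution.

For a Uniform distribution with a=-9, b=17:
h(X) = 3.2581 nats

(In bits, this would be 4.7004 bits.)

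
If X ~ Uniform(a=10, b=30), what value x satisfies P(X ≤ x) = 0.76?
25.2000

We have X ~ Uniform(a=10, b=30).

We want to find x such that P(X ≤ x) = 0.76.

This is the 76th percentile, which means 76% of values fall below this point.

Using the inverse CDF (quantile function):
x = F⁻¹(0.76) = 25.2000

Verification: P(X ≤ 25.2000) = 0.76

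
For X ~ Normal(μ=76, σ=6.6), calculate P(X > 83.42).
0.130455

We have X ~ Normal(μ=76, σ=6.6).

P(X > 83.42) = 1 - P(X ≤ 83.42)
                = 1 - F(83.42)
                = 1 - 0.869545
                = 0.130455

So there's approximately a 13.0% chance that X exceeds 83.42.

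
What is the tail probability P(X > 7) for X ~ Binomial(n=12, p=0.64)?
0.554141

We have X ~ Binomial(n=12, p=0.64).

P(X > 7) = 1 - P(X ≤ 7)
                = 1 - F(7)
                = 1 - 0.445859
                = 0.554141

So there's approximately a 55.4% chance that X exceeds 7.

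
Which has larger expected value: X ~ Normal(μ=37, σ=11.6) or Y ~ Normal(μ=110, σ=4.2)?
Y has larger mean (110.0000 > 37.0000)

Compute the expected value for each distribution:

X ~ Normal(μ=37, σ=11.6):
E[X] = 37.0000

Y ~ Normal(μ=110, σ=4.2):
E[Y] = 110.0000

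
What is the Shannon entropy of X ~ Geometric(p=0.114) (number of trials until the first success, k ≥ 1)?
3.1123 nats

We have X ~ Geometric(p=0.114) (number of trials until the first success, k ≥ 1).

The Shannon entropy measures the uncertainty or information content of the distribution.

For a Geometric distribution with p=0.114 (number of trials until the first success, k ≥ 1):
H(X) = 3.1123 nats

(In bits, this would be 4.4900 bits.)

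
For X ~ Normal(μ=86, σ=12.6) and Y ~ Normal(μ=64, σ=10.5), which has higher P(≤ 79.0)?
Y has higher probability (P(Y ≤ 79.0) = 0.9234 > P(X ≤ 79.0) = 0.2893)

Compute P(≤ 79.0) for each distribution:

X ~ Normal(μ=86, σ=12.6):
P(X ≤ 79.0) = 0.2893

Y ~ Normal(μ=64, σ=10.5):
P(Y ≤ 79.0) = 0.9234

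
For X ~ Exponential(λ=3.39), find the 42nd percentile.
0.1607

We have X ~ Exponential(λ=3.39).

We want to find x such that P(X ≤ x) = 0.42.

This is the 42nd percentile, which means 42% of values fall below this point.

Using the inverse CDF (quantile function):
x = F⁻¹(0.42) = 0.1607

Verification: P(X ≤ 0.1607) = 0.42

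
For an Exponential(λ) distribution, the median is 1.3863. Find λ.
λ = 0.5000

For X ~ Exponential(λ), the CDF is F(x) = 1 - e^(-λx).
The median m satisfies F(m) = 0.5:
1 - e^(-λm) = 0.5
e^(-λm) = 0.5
λm = ln(2)
m = ln(2) / λ

Given m = 1.3863:
λ = ln(2) / 1.3863 = 0.693147 / 1.3863 = 0.5000

Verification: ln(2) / 0.5000 = 1.3863 ✓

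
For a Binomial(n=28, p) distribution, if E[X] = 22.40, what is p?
p = 0.8

For a Binomial(n, p) distribution:
E[X] = n × p

Given n = 28 and E[X] = 22.40:
22.40 = 28 × p
p = 22.40 / 28 = 0.8

Verification: Binomial(28, 0.8) has E[X] = 22.40 ✓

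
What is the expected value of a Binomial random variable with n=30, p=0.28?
8.4000

We have X ~ Binomial(n=30, p=0.28).

For a Binomial distribution with n=30, p=0.28:
E[X] = 8.4000

This is the expected (average) value of X.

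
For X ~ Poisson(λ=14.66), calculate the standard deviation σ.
3.8288

We have X ~ Poisson(λ=14.66).

For a Poisson distribution with λ=14.66:
σ = √Var(X) = 3.8288

The standard deviation is the square root of the variance.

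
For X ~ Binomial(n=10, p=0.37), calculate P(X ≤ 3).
0.459996

We have X ~ Binomial(n=10, p=0.37).

The CDF gives us P(X ≤ k).

Using the CDF:
P(X ≤ 3) = 0.459996

This means there's approximately a 46.0% chance that X is at most 3.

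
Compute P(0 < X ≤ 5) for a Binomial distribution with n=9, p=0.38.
0.907761

We have X ~ Binomial(n=9, p=0.38).

To find P(0 < X ≤ 5), we use:
P(0 < X ≤ 5) = P(X ≤ 5) - P(X ≤ 0)
                 = F(5) - F(0)
                 = 0.921298 - 0.013537
                 = 0.907761

So there's approximately a 90.8% chance that X falls in this range.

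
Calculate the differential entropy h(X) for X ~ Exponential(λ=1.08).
0.9230 nats

We have X ~ Exponential(λ=1.08).

The differential entropy measures the uncertainty or information content of the distribution.

For an Exponential distribution with λ=1.08:
h(X) = 0.9230 nats

(In bits, this would be 1.3317 bits.)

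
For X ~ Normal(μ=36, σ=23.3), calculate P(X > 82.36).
0.023312

We have X ~ Normal(μ=36, σ=23.3).

P(X > 82.36) = 1 - P(X ≤ 82.36)
                = 1 - F(82.36)
                = 1 - 0.976688
                = 0.023312

So there's approximately a 2.3% chance that X exceeds 82.36.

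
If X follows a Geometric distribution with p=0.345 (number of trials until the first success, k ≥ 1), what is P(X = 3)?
0.148014

We have X ~ Geometric(p=0.345) (number of trials until the first success, k ≥ 1).

For a Geometric distribution, the PMF gives us the probability of each outcome.

Using the PMF formula:
P(X = 3) = 0.148014

Rounded to 4 decimal places: 0.1480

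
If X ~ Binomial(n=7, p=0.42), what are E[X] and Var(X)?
E[X] = 2.9400, Var(X) = 1.7052

We have X ~ Binomial(n=7, p=0.42).

For a Binomial distribution with n=7, p=0.42:

Expected value:
E[X] = 2.9400

Variance:
Var(X) = 1.7052

Standard deviation:
σ = √Var(X) = 1.3058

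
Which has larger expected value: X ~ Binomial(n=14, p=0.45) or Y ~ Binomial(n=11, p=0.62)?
Y has larger mean (6.8200 > 6.3000)

Compute the expected value for each distribution:

X ~ Binomial(n=14, p=0.45):
E[X] = 6.3000

Y ~ Binomial(n=11, p=0.62):
E[Y] = 6.8200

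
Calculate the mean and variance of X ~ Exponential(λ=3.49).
E[X] = 0.2865, Var(X) = 0.0821

We have X ~ Exponential(λ=3.49).

For an Exponential distribution with λ=3.49:

Expected value:
E[X] = 0.2865

Variance:
Var(X) = 0.0821

Standard deviation:
σ = √Var(X) = 0.2865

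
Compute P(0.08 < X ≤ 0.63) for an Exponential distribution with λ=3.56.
0.646004

We have X ~ Exponential(λ=3.56).

To find P(0.08 < X ≤ 0.63), we use:
P(0.08 < X ≤ 0.63) = P(X ≤ 0.63) - P(X ≤ 0.08)
                 = F(0.63) - F(0.08)
                 = 0.893839 - 0.247835
                 = 0.646004

So there's approximately a 64.6% chance that X falls in this range.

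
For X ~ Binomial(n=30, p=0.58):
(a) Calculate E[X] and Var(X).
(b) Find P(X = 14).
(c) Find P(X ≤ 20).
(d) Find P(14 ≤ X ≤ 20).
(a) E[X] = 17.4000, Var(X) = 7.3080
(b) P(X = 14) = 0.066468
(c) P(X ≤ 20) = 0.875133
(d) P(14 ≤ X ≤ 20) = 0.799698

We have X ~ Binomial(n=30, p=0.58).

(a) Moments:
E[X] = 17.4000
Var(X) = 7.3080
σ = √Var(X) = 2.7033

(b) Point probability using PMF:
P(X = 14) = 0.066468

(c) Cumulative probability using CDF:
P(X ≤ 20) = F(20) = 0.875133

(d) Range probability:
P(14 ≤ X ≤ 20) = P(X ≤ 20) - P(X ≤ 13)
                   = F(20) - F(13)
                   = 0.875133 - 0.075435
                   = 0.799698

This means approximately 80.0% of outcomes fall in the interval [14, 20].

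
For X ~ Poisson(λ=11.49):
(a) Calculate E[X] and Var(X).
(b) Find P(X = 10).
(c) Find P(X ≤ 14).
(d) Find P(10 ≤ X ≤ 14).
(a) E[X] = 11.4900, Var(X) = 11.4900
(b) P(X = 10) = 0.113082
(c) P(X ≤ 14) = 0.816081
(d) P(10 ≤ X ≤ 14) = 0.526304

We have X ~ Poisson(λ=11.49).

(a) Moments:
E[X] = 11.4900
Var(X) = 11.4900
σ = √Var(X) = 3.3897

(b) Point probability using PMF:
P(X = 10) = 0.113082

(c) Cumulative probability using CDF:
P(X ≤ 14) = F(14) = 0.816081

(d) Range probability:
P(10 ≤ X ≤ 14) = P(X ≤ 14) - P(X ≤ 9)
                   = F(14) - F(9)
                   = 0.816081 - 0.289778
                   = 0.526304

This means approximately 52.6% of outcomes fall in the interval [10, 14].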